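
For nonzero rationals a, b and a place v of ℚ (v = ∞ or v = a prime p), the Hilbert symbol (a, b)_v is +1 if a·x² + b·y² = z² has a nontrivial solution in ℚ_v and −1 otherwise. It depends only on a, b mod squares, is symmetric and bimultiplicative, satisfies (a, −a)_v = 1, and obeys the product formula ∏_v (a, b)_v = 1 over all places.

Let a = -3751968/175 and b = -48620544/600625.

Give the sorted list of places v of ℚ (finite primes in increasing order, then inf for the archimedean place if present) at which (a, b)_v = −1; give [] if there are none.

Mod squares: a ≡ -13566, b ≡ -969. Check v ∈ {∞, 2, 3, 5, 7, 11, 17, 19, 31}.
v=11: a=11^2·(≡10), b=11^0·(≡2) mod 11; (10|11)=-1, (2|11)=-1; (−1)^{2·0·5}·(-1)^0·(-1)^2 = +1.
v=31: a=31^0·(≡26), b=31^-2·(≡27) mod 31; (26|31)=-1, (27|31)=-1; (−1)^{0·-2·15}·(-1)^-2·(-1)^0 = +1.
v=5: a=5^-2·(≡1), b=5^-4·(≡1) mod 5; (1|5)=+1, (1|5)=+1; (−1)^{-2·-4·2}·(+1)^-4·(+1)^-2 = +1.
v=3: a=3^1·(≡2), b=3^1·(≡1) mod 3; (2|3)=-1, (1|3)=+1; (−1)^{1·1·1}·(-1)^1·(+1)^1 = +1.
v=7: a=7^-1·(≡1), b=7^2·(≡2) mod 7; (1|7)=+1, (2|7)=+1; (−1)^{-1·2·3}·(+1)^2·(+1)^-1 = +1.
v=2: v_2(a)=5, v_2(b)=10; units ≡ 1, 7 (mod 8); ε·ε+αω+βω = 0·1+5·0+10·0 ≡ 0  ⇒  (a,b)_2 = +1.
v=19: a=19^1·(≡13), b=19^1·(≡6) mod 19; (13|19)=-1, (6|19)=+1; (−1)^{1·1·9}·(-1)^1·(+1)^1 = +1.
v=∞: -13566 < 0 and -969 < 0  ⇒  (a,b)_∞ = -1.
v=17: a=17^1·(≡15), b=17^1·(≡10) mod 17; (15|17)=+1, (10|17)=-1; (−1)^{1·1·8}·(+1)^1·(-1)^1 = -1.
|Ram(-13566, -969)| = 2, even; anisotropic at {17, ∞}.

[17, inf]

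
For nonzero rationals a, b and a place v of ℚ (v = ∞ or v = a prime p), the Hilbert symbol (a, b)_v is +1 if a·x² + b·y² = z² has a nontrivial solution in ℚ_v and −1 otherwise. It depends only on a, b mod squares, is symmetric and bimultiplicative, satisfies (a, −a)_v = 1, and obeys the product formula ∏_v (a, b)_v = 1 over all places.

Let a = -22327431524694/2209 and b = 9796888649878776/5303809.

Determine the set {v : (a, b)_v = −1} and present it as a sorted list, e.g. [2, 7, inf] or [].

(a, b) ≡ (-109446, 839086) mod (ℚ^×)²; places V = {2, 3, 7, 17, 23, 29, 37, 47, ∞}.
(a,b)_7: α=0, u≡3; β=-4, v≡3 (mod 7); (3|7)=-1, (3|7)=-1; sign (−1)^0·-1^-4·-1^0 = +1.
(a,b)_23: α=4, u≡15; β=3, v≡16 (mod 23); (15|23)=-1, (16|23)=+1; sign (−1)^0·-1^3·+1^4 = -1.
(a,b)_17: α=1, u≡6; β=1, v≡10 (mod 17); (6|17)=-1, (10|17)=-1; sign (−1)^0·-1^1·-1^1 = +1.
(a,b)_3: α=7, u≡1; β=8, v≡1 (mod 3); (1|3)=+1, (1|3)=+1; sign (−1)^0·+1^8·+1^7 = +1.
(a,b)_2: α=1, β=3; u≡5, v≡7 (mod 8); ε(u)ε(v)=0·1, αω(v)=1·0, βω(u)=3·1; sum ≡ 1  ⇒  -1.
(a,b)_∞: sgn(-109446)=−, sgn(839086)=+, so +1.
(a,b)_29: α=1, u≡23; β=3, v≡2 (mod 29); (23|29)=+1, (2|29)=-1; sign (−1)^0·+1^3·-1^1 = -1.
(a,b)_37: α=1, u≡20; β=1, v≡27 (mod 37); (20|37)=-1, (27|37)=+1; sign (−1)^0·-1^1·+1^1 = -1.
(a,b)_47: α=-2, u≡2; β=-2, v≡34 (mod 47); (2|47)=+1, (34|47)=+1; sign (−1)^0·+1^-2·+1^-2 = +1.
(-109446, 839086 / ℚ) ramifies at {2, 23, 29, 37}: a division algebra.

[2, 23, 29, 37]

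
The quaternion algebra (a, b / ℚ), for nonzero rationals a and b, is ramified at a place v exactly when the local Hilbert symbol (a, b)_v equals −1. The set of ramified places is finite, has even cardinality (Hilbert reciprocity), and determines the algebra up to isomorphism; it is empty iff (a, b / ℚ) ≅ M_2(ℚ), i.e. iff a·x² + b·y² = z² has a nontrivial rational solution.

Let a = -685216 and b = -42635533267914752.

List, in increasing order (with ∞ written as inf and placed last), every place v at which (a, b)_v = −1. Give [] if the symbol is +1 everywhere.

[11, 17, 19, inf]

(a, b) ≡ (-874, -103037) mod (ℚ^×)²; places V = {2, 7, 11, 17, 19, 23, 29, ∞}.
(a,b)_17: α=0, u≡3; β=1, v≡8 (mod 17); (3|17)=-1, (8|17)=+1; sign (−1)^0·-1^1·+1^0 = -1.
(a,b)_2: α=5, β=12; u≡3, v≡3 (mod 8); ε(u)ε(v)=1·1, αω(v)=5·1, βω(u)=12·1; sum ≡ 0  ⇒  +1.
(a,b)_23: α=1, u≡16; β=4, v≡4 (mod 23); (16|23)=+1, (4|23)=+1; sign (−1)^0·+1^4·+1^1 = +1.
(a,b)_11: α=0, u≡7; β=1, v≡4 (mod 11); (7|11)=-1, (4|11)=+1; sign (−1)^0·-1^1·+1^0 = -1.
(a,b)_∞: sgn(-874)=−, sgn(-103037)=−, so -1.
(a,b)_19: α=1, u≡17; β=3, v≡6 (mod 19); (17|19)=+1, (6|19)=+1; sign (−1)^1·+1^3·+1^1 = -1.
(a,b)_29: α=0, u≡25; β=1, v≡18 (mod 29); (25|29)=+1, (18|29)=-1; sign (−1)^0·+1^1·-1^0 = +1.
(a,b)_7: α=2, u≡2; β=0, v≡3 (mod 7); (2|7)=+1, (3|7)=-1; sign (−1)^0·+1^0·-1^2 = +1.
(-874, -103037 / ℚ) ramifies at {11, 17, 19, ∞}: a division algebra.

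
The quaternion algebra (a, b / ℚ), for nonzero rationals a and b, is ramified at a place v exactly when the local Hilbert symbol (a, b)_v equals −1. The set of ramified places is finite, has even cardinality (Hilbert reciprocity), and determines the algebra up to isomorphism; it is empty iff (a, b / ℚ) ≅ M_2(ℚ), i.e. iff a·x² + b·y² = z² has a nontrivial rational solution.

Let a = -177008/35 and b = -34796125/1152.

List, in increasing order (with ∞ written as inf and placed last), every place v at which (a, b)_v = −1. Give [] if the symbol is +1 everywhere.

[5, 19, 37, inf]

(a, b) ≡ (-387205, -56810) mod (ℚ^×)²; places V = {2, 3, 5, 7, 13, 19, 23, 37, ∞}.
(a,b)_7: α=-1, u≡3; β=2, v≡1 (mod 7); (3|7)=-1, (1|7)=+1; sign (−1)^0·-1^2·+1^-1 = +1.
(a,b)_37: α=1, u≡24; β=0, v≡31 (mod 37); (24|37)=-1, (31|37)=-1; sign (−1)^0·-1^0·-1^1 = -1.
(a,b)_3: α=0, u≡2; β=-2, v≡1 (mod 3); (2|3)=-1, (1|3)=+1; sign (−1)^0·-1^-2·+1^0 = +1.
(a,b)_19: α=0, u≡14; β=1, v≡14 (mod 19); (14|19)=-1, (14|19)=-1; sign (−1)^0·-1^1·-1^0 = -1.
(a,b)_5: α=-1, u≡1; β=3, v≡3 (mod 5); (1|5)=+1, (3|5)=-1; sign (−1)^0·+1^3·-1^-1 = -1.
(a,b)_2: α=4, β=-7; u≡3, v≡3 (mod 8); ε(u)ε(v)=1·1, αω(v)=4·1, βω(u)=-7·1; sum ≡ 0  ⇒  +1.
(a,b)_13: α=1, u≡11; β=1, v≡11 (mod 13); (11|13)=-1, (11|13)=-1; sign (−1)^0·-1^1·-1^1 = +1.
(a,b)_23: α=1, u≡18; β=1, v≡21 (mod 23); (18|23)=+1, (21|23)=-1; sign (−1)^1·+1^1·-1^1 = +1.
(a,b)_∞: sgn(-387205)=−, sgn(-56810)=−, so -1.
Ram(-387205, -56810) = {5, 19, 37, ∞}; no ℚ_5-point on the conic.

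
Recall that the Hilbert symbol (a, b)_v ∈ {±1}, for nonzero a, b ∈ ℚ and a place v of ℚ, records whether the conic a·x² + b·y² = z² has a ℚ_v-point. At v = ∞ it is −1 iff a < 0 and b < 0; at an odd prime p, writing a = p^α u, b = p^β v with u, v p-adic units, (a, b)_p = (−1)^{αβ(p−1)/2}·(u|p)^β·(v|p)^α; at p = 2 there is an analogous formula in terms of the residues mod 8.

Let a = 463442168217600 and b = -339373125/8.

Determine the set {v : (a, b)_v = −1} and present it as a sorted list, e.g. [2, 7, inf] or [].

Mod squares: a ≡ 286, b ≡ -714. Check v ∈ {∞, 2, 3, 5, 7, 11, 13, 17}.
v=7: a=7^0·(≡5), b=7^1·(≡6) mod 7; (5|7)=-1, (6|7)=-1; (−1)^{0·1·3}·(-1)^1·(-1)^0 = -1.
v=17: a=17^2·(≡10), b=17^1·(≡16) mod 17; (10|17)=-1, (16|17)=+1; (−1)^{2·1·8}·(-1)^1·(+1)^2 = -1.
v=3: a=3^4·(≡1), b=3^3·(≡2) mod 3; (1|3)=+1, (2|3)=-1; (−1)^{4·3·1}·(+1)^3·(-1)^4 = +1.
v=2: v_2(a)=15, v_2(b)=-3; units ≡ 7, 3 (mod 8); ε·ε+αω+βω = 1·1+15·1+-3·0 ≡ 0  ⇒  (a,b)_2 = +1.
v=∞: 286 > 0 and -714 < 0  ⇒  (a,b)_∞ = +1.
v=5: a=5^2·(≡4), b=5^4·(≡1) mod 5; (4|5)=+1, (1|5)=+1; (−1)^{2·4·2}·(+1)^4·(+1)^2 = +1.
v=13: a=13^3·(≡1), b=13^2·(≡3) mod 13; (1|13)=+1, (3|13)=+1; (−1)^{3·2·6}·(+1)^2·(+1)^3 = +1.
v=11: a=11^1·(≡9), b=11^0·(≡1) mod 11; (9|11)=+1, (1|11)=+1; (−1)^{1·0·5}·(+1)^0·(+1)^1 = +1.
(286, -714 / ℚ) ramifies at {7, 17}: a division algebra.

[7, 17]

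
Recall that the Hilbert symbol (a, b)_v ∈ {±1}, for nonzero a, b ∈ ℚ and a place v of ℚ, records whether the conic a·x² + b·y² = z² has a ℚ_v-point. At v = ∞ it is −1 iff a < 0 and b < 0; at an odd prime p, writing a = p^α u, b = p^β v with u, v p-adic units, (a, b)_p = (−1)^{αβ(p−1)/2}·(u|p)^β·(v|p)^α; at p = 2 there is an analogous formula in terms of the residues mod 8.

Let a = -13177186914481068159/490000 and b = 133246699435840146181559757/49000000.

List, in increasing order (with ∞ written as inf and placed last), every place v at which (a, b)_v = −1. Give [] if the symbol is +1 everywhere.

[17, 37]

Mod squares: a ≡ -1591, b ≡ 966773. Check v ∈ {∞, 2, 3, 5, 7, 17, 29, 37, 43, 53}.
v=17: a=17^2·(≡7), b=17^3·(≡4) mod 17; (7|17)=-1, (4|17)=+1; (−1)^{2·3·8}·(-1)^3·(+1)^2 = -1.
v=29: a=29^2·(≡9), b=29^3·(≡4) mod 29; (9|29)=+1, (4|29)=+1; (−1)^{2·3·14}·(+1)^3·(+1)^2 = +1.
v=53: a=53^2·(≡29), b=53^3·(≡36) mod 53; (29|53)=+1, (36|53)=+1; (−1)^{2·3·26}·(+1)^3·(+1)^2 = +1.
v=5: a=5^-4·(≡4), b=5^-6·(≡2) mod 5; (4|5)=+1, (2|5)=-1; (−1)^{-4·-6·2}·(+1)^-6·(-1)^-4 = +1.
v=37: a=37^1·(≡22), b=37^1·(≡16) mod 37; (22|37)=-1, (16|37)=+1; (−1)^{1·1·18}·(-1)^1·(+1)^1 = -1.
v=43: a=43^3·(≡14), b=43^4·(≡6) mod 43; (14|43)=+1, (6|43)=+1; (−1)^{3·4·21}·(+1)^4·(+1)^3 = +1.
v=2: v_2(a)=-4, v_2(b)=-6; units ≡ 1, 5 (mod 8); ε·ε+αω+βω = 0·0+-4·1+-6·0 ≡ 0  ⇒  (a,b)_2 = +1.
v=3: a=3^8·(≡2), b=3^10·(≡2) mod 3; (2|3)=-1, (2|3)=-1; (−1)^{8·10·1}·(-1)^10·(-1)^8 = +1.
v=∞: -1591 < 0 and 966773 > 0  ⇒  (a,b)_∞ = +1.
v=7: a=7^-2·(≡3), b=7^-2·(≡6) mod 7; (3|7)=-1, (6|7)=-1; (−1)^{-2·-2·3}·(-1)^-2·(-1)^-2 = +1.
Ram(-1591, 966773) = {17, 37}; no ℚ_17-point on the conic.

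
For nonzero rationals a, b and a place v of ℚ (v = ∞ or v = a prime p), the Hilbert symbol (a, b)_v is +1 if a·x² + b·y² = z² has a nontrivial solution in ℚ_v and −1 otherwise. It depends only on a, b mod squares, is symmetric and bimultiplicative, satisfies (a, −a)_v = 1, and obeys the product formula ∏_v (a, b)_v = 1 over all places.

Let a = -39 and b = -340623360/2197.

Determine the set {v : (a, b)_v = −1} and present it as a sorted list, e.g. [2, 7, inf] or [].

(a, b) ≡ (-39, -30030) mod (ℚ^×)²; places V = {2, 3, 5, 7, 11, 13, ∞}.
(a,b)_7: α=0, u≡3; β=1, v≡1 (mod 7); (3|7)=-1, (1|7)=+1; sign (−1)^0·-1^1·+1^0 = -1.
(a,b)_3: α=1, u≡2; β=3, v≡1 (mod 3); (2|3)=-1, (1|3)=+1; sign (−1)^1·-1^3·+1^1 = +1.
(a,b)_13: α=1, u≡10; β=-3, v≡1 (mod 13); (10|13)=+1, (1|13)=+1; sign (−1)^0·+1^-3·+1^1 = +1.
(a,b)_11: α=0, u≡5; β=1, v≡4 (mod 11); (5|11)=+1, (4|11)=+1; sign (−1)^0·+1^1·+1^0 = +1.
(a,b)_∞: sgn(-39)=−, sgn(-30030)=−, so -1.
(a,b)_2: α=0, β=15; u≡1, v≡1 (mod 8); ε(u)ε(v)=0·0, αω(v)=0·0, βω(u)=15·0; sum ≡ 0  ⇒  +1.
(a,b)_5: α=0, u≡1; β=1, v≡4 (mod 5); (1|5)=+1, (4|5)=+1; sign (−1)^0·+1^1·+1^0 = +1.
|Ram(-39, -30030)| = 2, even; anisotropic at {7, ∞}.

[7, inf]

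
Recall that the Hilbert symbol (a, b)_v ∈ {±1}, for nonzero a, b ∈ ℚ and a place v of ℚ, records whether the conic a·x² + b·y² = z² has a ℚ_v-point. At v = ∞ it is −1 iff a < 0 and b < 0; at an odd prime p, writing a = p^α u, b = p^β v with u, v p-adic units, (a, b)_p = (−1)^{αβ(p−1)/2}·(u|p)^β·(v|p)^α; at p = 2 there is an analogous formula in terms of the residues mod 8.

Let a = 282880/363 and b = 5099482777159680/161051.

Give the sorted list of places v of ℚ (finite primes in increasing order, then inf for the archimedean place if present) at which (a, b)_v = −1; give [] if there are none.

[3, 5]

Mod squares: a ≡ 3315, b ≡ 39270. Check v ∈ {∞, 2, 3, 5, 7, 11, 13, 17}.
v=∞: 3315 > 0 and 39270 > 0  ⇒  (a,b)_∞ = +1.
v=17: a=17^1·(≡8), b=17^3·(≡1) mod 17; (8|17)=+1, (1|17)=+1; (−1)^{1·3·8}·(+1)^3·(+1)^1 = +1.
v=5: a=5^1·(≡2), b=5^1·(≡1) mod 5; (2|5)=-1, (1|5)=+1; (−1)^{1·1·2}·(-1)^1·(+1)^1 = -1.
v=11: a=11^-2·(≡5), b=11^-5·(≡8) mod 11; (5|11)=+1, (8|11)=-1; (−1)^{-2·-5·5}·(+1)^-5·(-1)^-2 = +1.
v=7: a=7^0·(≡4), b=7^1·(≡5) mod 7; (4|7)=+1, (5|7)=-1; (−1)^{0·1·3}·(+1)^1·(-1)^0 = +1.
v=13: a=13^1·(≡2), b=13^6·(≡12) mod 13; (2|13)=-1, (12|13)=+1; (−1)^{1·6·6}·(-1)^6·(+1)^1 = +1.
v=2: v_2(a)=8, v_2(b)=11; units ≡ 3, 3 (mod 8); ε·ε+αω+βω = 1·1+8·1+11·1 ≡ 0  ⇒  (a,b)_2 = +1.
v=3: a=3^-1·(≡1), b=3^1·(≡1) mod 3; (1|3)=+1, (1|3)=+1; (−1)^{-1·1·1}·(+1)^1·(+1)^-1 = -1.
|Ram(3315, 39270)| = 2, even; anisotropic at {3, 5}.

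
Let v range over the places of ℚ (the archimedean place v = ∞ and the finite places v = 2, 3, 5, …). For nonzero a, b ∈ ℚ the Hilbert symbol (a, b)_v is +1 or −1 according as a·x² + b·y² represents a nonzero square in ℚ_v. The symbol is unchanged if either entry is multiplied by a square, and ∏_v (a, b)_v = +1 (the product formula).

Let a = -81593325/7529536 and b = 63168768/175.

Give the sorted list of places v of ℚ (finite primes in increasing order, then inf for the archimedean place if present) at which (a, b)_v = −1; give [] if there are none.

Mod squares: a ≡ -37, b ≡ 191919. Check v ∈ {∞, 2, 3, 5, 7, 11, 13, 19, 37}.
v=∞: -37 < 0 and 191919 > 0  ⇒  (a,b)_∞ = +1.
v=5: a=5^2·(≡2), b=5^-2·(≡4) mod 5; (2|5)=-1, (4|5)=+1; (−1)^{2·-2·2}·(-1)^-2·(+1)^2 = +1.
v=19: a=19^0·(≡4), b=19^1·(≡13) mod 19; (4|19)=+1, (13|19)=-1; (−1)^{0·1·9}·(+1)^1·(-1)^0 = +1.
v=37: a=37^1·(≡25), b=37^1·(≡36) mod 37; (25|37)=+1, (36|37)=+1; (−1)^{1·1·18}·(+1)^1·(+1)^1 = +1.
v=13: a=13^0·(≡5), b=13^1·(≡8) mod 13; (5|13)=-1, (8|13)=-1; (−1)^{0·1·6}·(-1)^1·(-1)^0 = -1.
v=2: v_2(a)=-6, v_2(b)=8; units ≡ 3, 7 (mod 8); ε·ε+αω+βω = 1·1+-6·0+8·1 ≡ 1  ⇒  (a,b)_2 = -1.
v=7: a=7^-6·(≡5), b=7^-1·(≡3) mod 7; (5|7)=-1, (3|7)=-1; (−1)^{-6·-1·3}·(-1)^-1·(-1)^-6 = -1.
v=3: a=3^6·(≡2), b=3^3·(≡1) mod 3; (2|3)=-1, (1|3)=+1; (−1)^{6·3·1}·(-1)^3·(+1)^6 = -1.
v=11: a=11^2·(≡10), b=11^0·(≡8) mod 11; (10|11)=-1, (8|11)=-1; (−1)^{2·0·5}·(-1)^0·(-1)^2 = +1.
(-37, 191919 / ℚ) ramifies at {2, 3, 7, 13}: a division algebra.

[2, 3, 7, 13]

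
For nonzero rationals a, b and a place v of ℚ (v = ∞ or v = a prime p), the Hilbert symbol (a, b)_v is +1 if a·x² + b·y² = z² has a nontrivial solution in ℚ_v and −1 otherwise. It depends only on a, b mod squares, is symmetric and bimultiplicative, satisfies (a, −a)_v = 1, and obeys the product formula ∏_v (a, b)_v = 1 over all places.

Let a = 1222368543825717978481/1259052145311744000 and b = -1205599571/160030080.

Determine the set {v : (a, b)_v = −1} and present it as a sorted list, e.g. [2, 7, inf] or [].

(a, b) ≡ (35, -770) mod (ℚ^×)²; places V = {2, 3, 5, 7, 11, 19, 29, ∞}.
(a,b)_19: α=8, u≡7; β=4, v≡9 (mod 19); (7|19)=+1, (9|19)=+1; sign (−1)^0·+1^4·+1^8 = +1.
(a,b)_∞: sgn(35)=+, sgn(-770)=−, so +1.
(a,b)_5: α=-3, u≡3; β=-1, v≡4 (mod 5); (3|5)=-1, (4|5)=+1; sign (−1)^0·-1^-1·+1^-3 = -1.
(a,b)_29: α=6, u≡4; β=2, v≡24 (mod 29); (4|29)=+1, (24|29)=+1; sign (−1)^0·+1^2·+1^6 = +1.
(a,b)_3: α=-6, u≡2; β=-6, v≡1 (mod 3); (2|3)=-1, (1|3)=+1; sign (−1)^0·-1^-6·+1^-6 = +1.
(a,b)_7: α=-7, u≡6; β=-3, v≡2 (mod 7); (6|7)=-1, (2|7)=+1; sign (−1)^1·-1^-3·+1^-7 = +1.
(a,b)_2: α=-24, β=-7; u≡3, v≡7 (mod 8); ε(u)ε(v)=1·1, αω(v)=-24·0, βω(u)=-7·1; sum ≡ 0  ⇒  +1.
(a,b)_11: α=2, u≡8; β=1, v≡2 (mod 11); (8|11)=-1, (2|11)=-1; sign (−1)^0·-1^1·-1^2 = -1.
(35, -770 / ℚ) ramifies at {5, 11}: a division algebra.

[5, 11]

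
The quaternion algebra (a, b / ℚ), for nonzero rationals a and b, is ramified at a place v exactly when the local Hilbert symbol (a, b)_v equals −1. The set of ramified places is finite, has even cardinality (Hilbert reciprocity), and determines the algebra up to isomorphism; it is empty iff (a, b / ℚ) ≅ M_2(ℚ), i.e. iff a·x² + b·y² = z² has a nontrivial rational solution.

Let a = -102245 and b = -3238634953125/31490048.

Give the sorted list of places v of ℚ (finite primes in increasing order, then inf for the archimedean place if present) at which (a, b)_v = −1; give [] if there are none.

(a, b) ≡ (-5, -26) mod (ℚ^×)²; places V = {2, 3, 5, 11, 13, 31, ∞}.
(a,b)_13: α=2, u≡6; β=1, v≡6 (mod 13); (6|13)=-1, (6|13)=-1; sign (−1)^0·-1^1·-1^2 = -1.
(a,b)_3: α=0, u≡1; β=2, v≡1 (mod 3); (1|3)=+1, (1|3)=+1; sign (−1)^0·+1^2·+1^0 = +1.
(a,b)_5: α=1, u≡1; β=6, v≡1 (mod 5); (1|5)=+1, (1|5)=+1; sign (−1)^0·+1^6·+1^1 = +1.
(a,b)_11: α=2, u≡2; β=6, v≡6 (mod 11); (2|11)=-1, (6|11)=-1; sign (−1)^0·-1^6·-1^2 = +1.
(a,b)_∞: sgn(-5)=−, sgn(-26)=−, so -1.
(a,b)_2: α=0, β=-15; u≡3, v≡3 (mod 8); ε(u)ε(v)=1·1, αω(v)=0·1, βω(u)=-15·1; sum ≡ 0  ⇒  +1.
(a,b)_31: α=0, u≡24; β=-2, v≡28 (mod 31); (24|31)=-1, (28|31)=+1; sign (−1)^0·-1^-2·+1^0 = +1.
Ram(-5, -26) = {13, ∞}; no ℚ_13-point on the conic.

[13, inf]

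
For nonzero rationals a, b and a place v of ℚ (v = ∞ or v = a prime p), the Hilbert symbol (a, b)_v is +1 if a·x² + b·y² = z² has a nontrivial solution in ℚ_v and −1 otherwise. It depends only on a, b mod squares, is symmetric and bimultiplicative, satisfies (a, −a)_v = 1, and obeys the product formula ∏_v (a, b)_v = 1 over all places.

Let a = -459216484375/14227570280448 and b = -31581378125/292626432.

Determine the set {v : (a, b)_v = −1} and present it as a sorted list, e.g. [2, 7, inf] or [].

(a, b) ≡ (-110, -10) mod (ℚ^×)²; places V = {2, 3, 5, 7, 11, 17, 43, ∞}.
(a,b)_3: α=-10, u≡1; β=-6, v≡2 (mod 3); (1|3)=+1, (2|3)=-1; sign (−1)^0·+1^-6·-1^-10 = +1.
(a,b)_7: α=-6, u≡1; β=-2, v≡2 (mod 7); (1|7)=+1, (2|7)=+1; sign (−1)^0·+1^-2·+1^-6 = +1.
(a,b)_∞: sgn(-110)=−, sgn(-10)=−, so -1.
(a,b)_11: α=1, u≡3; β=2, v≡9 (mod 11); (3|11)=+1, (9|11)=+1; sign (−1)^0·+1^2·+1^1 = +1.
(a,b)_17: α=2, u≡1; β=4, v≡12 (mod 17); (1|17)=+1, (12|17)=-1; sign (−1)^0·+1^4·-1^2 = +1.
(a,b)_2: α=-11, β=-13; u≡1, v≡3 (mod 8); ε(u)ε(v)=0·1, αω(v)=-11·1, βω(u)=-13·0; sum ≡ 1  ⇒  -1.
(a,b)_43: α=2, u≡20; β=0, v≡22 (mod 43); (20|43)=-1, (22|43)=-1; sign (−1)^0·-1^0·-1^2 = +1.
(a,b)_5: α=7, u≡3; β=5, v≡2 (mod 5); (3|5)=-1, (2|5)=-1; sign (−1)^0·-1^5·-1^7 = +1.
|Ram(-110, -10)| = 2, even; anisotropic at {2, ∞}.

[2, inf]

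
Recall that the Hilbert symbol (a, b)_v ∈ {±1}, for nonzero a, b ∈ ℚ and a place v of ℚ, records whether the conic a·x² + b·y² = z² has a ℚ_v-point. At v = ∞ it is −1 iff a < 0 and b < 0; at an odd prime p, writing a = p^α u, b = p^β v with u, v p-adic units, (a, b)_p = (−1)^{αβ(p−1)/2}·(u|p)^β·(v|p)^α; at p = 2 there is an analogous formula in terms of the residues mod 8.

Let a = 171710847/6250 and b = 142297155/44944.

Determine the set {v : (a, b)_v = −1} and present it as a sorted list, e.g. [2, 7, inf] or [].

(a, b) ≡ (48070, 1155) mod (ℚ^×)²; places V = {2, 3, 5, 7, 11, 13, 19, 23, 53, ∞}.
(a,b)_53: α=0, u≡49; β=-2, v≡43 (mod 53); (49|53)=+1, (43|53)=+1; sign (−1)^0·+1^-2·+1^0 = +1.
(a,b)_∞: sgn(48070)=+, sgn(1155)=+, so +1.
(a,b)_19: α=1, u≡13; β=0, v≡2 (mod 19); (13|19)=-1, (2|19)=-1; sign (−1)^0·-1^0·-1^1 = -1.
(a,b)_7: α=2, u≡2; β=1, v≡1 (mod 7); (2|7)=+1, (1|7)=+1; sign (−1)^0·+1^1·+1^2 = +1.
(a,b)_23: α=1, u≡7; β=0, v≡21 (mod 23); (7|23)=-1, (21|23)=-1; sign (−1)^0·-1^0·-1^1 = -1.
(a,b)_13: α=0, u≡10; β=2, v≡8 (mod 13); (10|13)=+1, (8|13)=-1; sign (−1)^0·+1^2·-1^0 = +1.
(a,b)_2: α=-1, β=-4; u≡3, v≡3 (mod 8); ε(u)ε(v)=1·1, αω(v)=-1·1, βω(u)=-4·1; sum ≡ 0  ⇒  +1.
(a,b)_11: α=1, u≡5; β=1, v≡8 (mod 11); (5|11)=+1, (8|11)=-1; sign (−1)^1·+1^1·-1^1 = +1.
(a,b)_5: α=-5, u≡1; β=1, v≡4 (mod 5); (1|5)=+1, (4|5)=+1; sign (−1)^0·+1^1·+1^-5 = +1.
(a,b)_3: α=6, u≡1; β=7, v≡1 (mod 3); (1|3)=+1, (1|3)=+1; sign (−1)^0·+1^7·+1^6 = +1.
|Ram(48070, 1155)| = 2, even; anisotropic at {19, 23}.

[19, 23]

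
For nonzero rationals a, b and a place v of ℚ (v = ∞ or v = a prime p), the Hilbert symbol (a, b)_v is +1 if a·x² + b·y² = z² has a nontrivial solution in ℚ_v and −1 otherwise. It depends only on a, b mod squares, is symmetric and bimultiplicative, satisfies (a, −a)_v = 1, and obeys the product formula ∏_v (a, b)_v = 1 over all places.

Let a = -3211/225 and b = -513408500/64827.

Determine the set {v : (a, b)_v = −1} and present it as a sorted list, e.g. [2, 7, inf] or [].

(a, b) ≡ (-19, -53295) mod (ℚ^×)²; places V = {2, 3, 5, 7, 11, 13, 17, 19, ∞}.
(a,b)_13: α=2, u≡5; β=0, v≡5 (mod 13); (5|13)=-1, (5|13)=-1; sign (−1)^0·-1^0·-1^2 = +1.
(a,b)_∞: sgn(-19)=−, sgn(-53295)=−, so -1.
(a,b)_5: α=-2, u≡1; β=3, v≡1 (mod 5); (1|5)=+1, (1|5)=+1; sign (−1)^0·+1^3·+1^-2 = +1.
(a,b)_19: α=1, u≡12; β=1, v≡4 (mod 19); (12|19)=-1, (4|19)=+1; sign (−1)^1·-1^1·+1^1 = +1.
(a,b)_17: α=0, u≡9; β=3, v≡14 (mod 17); (9|17)=+1, (14|17)=-1; sign (−1)^0·+1^3·-1^0 = +1.
(a,b)_2: α=0, β=2; u≡5, v≡1 (mod 8); ε(u)ε(v)=0·0, αω(v)=0·0, βω(u)=2·1; sum ≡ 0  ⇒  +1.
(a,b)_7: α=0, u≡2; β=-4, v≡3 (mod 7); (2|7)=+1, (3|7)=-1; sign (−1)^0·+1^-4·-1^0 = +1.
(a,b)_3: α=-2, u≡2; β=-3, v≡1 (mod 3); (2|3)=-1, (1|3)=+1; sign (−1)^0·-1^-3·+1^-2 = -1.
(a,b)_11: α=0, u≡9; β=1, v≡7 (mod 11); (9|11)=+1, (7|11)=-1; sign (−1)^0·+1^1·-1^0 = +1.
Ram(-19, -53295) = {3, ∞}; no ℚ_3-point on the conic.

[3, inf]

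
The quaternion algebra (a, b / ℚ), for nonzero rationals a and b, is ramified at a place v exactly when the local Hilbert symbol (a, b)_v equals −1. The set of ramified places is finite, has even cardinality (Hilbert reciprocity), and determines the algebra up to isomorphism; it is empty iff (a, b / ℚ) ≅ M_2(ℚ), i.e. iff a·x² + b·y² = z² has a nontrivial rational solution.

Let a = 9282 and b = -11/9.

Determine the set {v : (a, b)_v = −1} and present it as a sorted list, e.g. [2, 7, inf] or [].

Mod squares: a ≡ 9282, b ≡ -11. Check v ∈ {∞, 2, 3, 7, 11, 13, 17}.
v=7: a=7^1·(≡3), b=7^0·(≡5) mod 7; (3|7)=-1, (5|7)=-1; (−1)^{1·0·3}·(-1)^0·(-1)^1 = -1.
v=11: a=11^0·(≡9), b=11^1·(≡6) mod 11; (9|11)=+1, (6|11)=-1; (−1)^{0·1·5}·(+1)^1·(-1)^0 = +1.
v=∞: 9282 > 0 and -11 < 0  ⇒  (a,b)_∞ = +1.
v=17: a=17^1·(≡2), b=17^0·(≡12) mod 17; (2|17)=+1, (12|17)=-1; (−1)^{1·0·8}·(+1)^0·(-1)^1 = -1.
v=2: v_2(a)=1, v_2(b)=0; units ≡ 1, 5 (mod 8); ε·ε+αω+βω = 0·0+1·1+0·0 ≡ 1  ⇒  (a,b)_2 = -1.
v=3: a=3^1·(≡1), b=3^-2·(≡1) mod 3; (1|3)=+1, (1|3)=+1; (−1)^{1·-2·1}·(+1)^-2·(+1)^1 = +1.
v=13: a=13^1·(≡12), b=13^0·(≡6) mod 13; (12|13)=+1, (6|13)=-1; (−1)^{1·0·6}·(+1)^0·(-1)^1 = -1.
|Ram(9282, -11)| = 4, even; anisotropic at {2, 7, 13, 17}.

[2, 7, 13, 17]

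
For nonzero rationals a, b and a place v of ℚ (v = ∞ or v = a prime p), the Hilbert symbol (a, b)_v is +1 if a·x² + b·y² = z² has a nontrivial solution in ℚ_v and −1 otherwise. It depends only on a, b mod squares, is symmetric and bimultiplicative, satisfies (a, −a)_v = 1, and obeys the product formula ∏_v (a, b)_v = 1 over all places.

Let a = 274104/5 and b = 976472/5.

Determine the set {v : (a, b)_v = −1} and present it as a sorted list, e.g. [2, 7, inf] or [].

Mod squares: a ≡ 470, b ≡ 24910. Check v ∈ {∞, 2, 3, 5, 7, 47, 53}.
v=7: a=7^0·(≡1), b=7^2·(≡4) mod 7; (1|7)=+1, (4|7)=+1; (−1)^{0·2·3}·(+1)^2·(+1)^0 = +1.
v=5: a=5^-1·(≡4), b=5^-1·(≡2) mod 5; (4|5)=+1, (2|5)=-1; (−1)^{-1·-1·2}·(+1)^-1·(-1)^-1 = -1.
v=2: v_2(a)=3, v_2(b)=3; units ≡ 3, 7 (mod 8); ε·ε+αω+βω = 1·1+3·0+3·1 ≡ 0  ⇒  (a,b)_2 = +1.
v=∞: 470 > 0 and 24910 > 0  ⇒  (a,b)_∞ = +1.
v=3: a=3^6·(≡2), b=3^0·(≡1) mod 3; (2|3)=-1, (1|3)=+1; (−1)^{6·0·1}·(-1)^0·(+1)^6 = +1.
v=47: a=47^1·(≡29), b=47^1·(≡38) mod 47; (29|47)=-1, (38|47)=-1; (−1)^{1·1·23}·(-1)^1·(-1)^1 = -1.
v=53: a=53^0·(≡40), b=53^1·(≡49) mod 53; (40|53)=+1, (49|53)=+1; (−1)^{0·1·26}·(+1)^1·(+1)^0 = +1.
(470, 24910 / ℚ) ramifies at {5, 47}: a division algebra.

[5, 47]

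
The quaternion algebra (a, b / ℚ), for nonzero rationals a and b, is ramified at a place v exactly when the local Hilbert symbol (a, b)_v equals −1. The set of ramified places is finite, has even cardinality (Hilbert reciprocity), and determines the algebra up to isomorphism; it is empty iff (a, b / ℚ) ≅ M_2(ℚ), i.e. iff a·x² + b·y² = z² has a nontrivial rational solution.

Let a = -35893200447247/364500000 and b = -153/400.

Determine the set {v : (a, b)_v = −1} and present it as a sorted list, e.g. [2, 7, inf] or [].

[19, inf]

Mod squares: a ≡ -9614, b ≡ -17. Check v ∈ {∞, 2, 3, 5, 11, 13, 17, 19, 23}.
v=23: a=23^3·(≡5), b=23^0·(≡6) mod 23; (5|23)=-1, (6|23)=+1; (−1)^{3·0·11}·(-1)^0·(+1)^3 = +1.
v=19: a=19^1·(≡7), b=19^0·(≡18) mod 19; (7|19)=+1, (18|19)=-1; (−1)^{1·0·9}·(+1)^0·(-1)^1 = -1.
v=2: v_2(a)=-5, v_2(b)=-4; units ≡ 1, 7 (mod 8); ε·ε+αω+βω = 0·1+-5·0+-4·0 ≡ 0  ⇒  (a,b)_2 = +1.
v=17: a=17^4·(≡16), b=17^1·(≡16) mod 17; (16|17)=+1, (16|17)=+1; (−1)^{4·1·8}·(+1)^1·(+1)^4 = +1.
v=5: a=5^-6·(≡1), b=5^-2·(≡2) mod 5; (1|5)=+1, (2|5)=-1; (−1)^{-6·-2·2}·(+1)^-2·(-1)^-6 = +1.
v=∞: -9614 < 0 and -17 < 0  ⇒  (a,b)_∞ = -1.
v=11: a=11^1·(≡6), b=11^0·(≡3) mod 11; (6|11)=-1, (3|11)=+1; (−1)^{1·0·5}·(-1)^0·(+1)^1 = +1.
v=3: a=3^-6·(≡1), b=3^2·(≡1) mod 3; (1|3)=+1, (1|3)=+1; (−1)^{-6·2·1}·(+1)^2·(+1)^-6 = +1.
v=13: a=13^2·(≡5), b=13^0·(≡12) mod 13; (5|13)=-1, (12|13)=+1; (−1)^{2·0·6}·(-1)^0·(+1)^2 = +1.
(-9614, -17 / ℚ) ramifies at {19, ∞}: a division algebra.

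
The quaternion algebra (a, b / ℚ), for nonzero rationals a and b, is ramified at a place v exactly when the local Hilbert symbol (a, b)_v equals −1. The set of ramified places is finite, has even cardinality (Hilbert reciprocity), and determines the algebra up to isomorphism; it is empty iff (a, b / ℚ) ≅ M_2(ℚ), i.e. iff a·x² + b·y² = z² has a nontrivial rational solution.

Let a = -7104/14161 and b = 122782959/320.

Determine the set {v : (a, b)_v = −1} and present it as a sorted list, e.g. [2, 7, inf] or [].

Mod squares: a ≡ -111, b ≡ 20995. Check v ∈ {∞, 2, 3, 5, 7, 13, 17, 19, 37}.
v=7: a=7^-2·(≡4), b=7^0·(≡1) mod 7; (4|7)=+1, (1|7)=+1; (−1)^{-2·0·3}·(+1)^0·(+1)^-2 = +1.
v=13: a=13^0·(≡5), b=13^1·(≡12) mod 13; (5|13)=-1, (12|13)=+1; (−1)^{0·1·6}·(-1)^1·(+1)^0 = -1.
v=3: a=3^1·(≡2), b=3^4·(≡1) mod 3; (2|3)=-1, (1|3)=+1; (−1)^{1·4·1}·(-1)^4·(+1)^1 = +1.
v=∞: -111 < 0 and 20995 > 0  ⇒  (a,b)_∞ = +1.
v=19: a=19^0·(≡13), b=19^3·(≡18) mod 19; (13|19)=-1, (18|19)=-1; (−1)^{0·3·9}·(-1)^3·(-1)^0 = -1.
v=37: a=37^1·(≡34), b=37^0·(≡36) mod 37; (34|37)=+1, (36|37)=+1; (−1)^{1·0·18}·(+1)^0·(+1)^1 = +1.
v=2: v_2(a)=6, v_2(b)=-6; units ≡ 1, 3 (mod 8); ε·ε+αω+βω = 0·1+6·1+-6·0 ≡ 0  ⇒  (a,b)_2 = +1.
v=5: a=5^0·(≡1), b=5^-1·(≡1) mod 5; (1|5)=+1, (1|5)=+1; (−1)^{0·-1·2}·(+1)^-1·(+1)^0 = +1.
v=17: a=17^-2·(≡16), b=17^1·(≡14) mod 17; (16|17)=+1, (14|17)=-1; (−1)^{-2·1·8}·(+1)^1·(-1)^-2 = +1.
Ram(-111, 20995) = {13, 19}; no ℚ_13-point on the conic.

[13, 19]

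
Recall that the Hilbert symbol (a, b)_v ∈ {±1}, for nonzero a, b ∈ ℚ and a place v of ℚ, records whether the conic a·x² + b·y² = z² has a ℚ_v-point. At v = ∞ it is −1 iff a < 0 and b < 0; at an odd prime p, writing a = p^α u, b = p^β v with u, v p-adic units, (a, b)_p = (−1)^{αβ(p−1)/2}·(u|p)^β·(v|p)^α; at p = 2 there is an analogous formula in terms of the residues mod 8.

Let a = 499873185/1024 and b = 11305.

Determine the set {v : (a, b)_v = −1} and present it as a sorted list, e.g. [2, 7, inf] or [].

Mod squares: a ≡ 665, b ≡ 11305. Check v ∈ {∞, 2, 3, 5, 7, 17, 19}.
v=19: a=19^1·(≡7), b=19^1·(≡6) mod 19; (7|19)=+1, (6|19)=+1; (−1)^{1·1·9}·(+1)^1·(+1)^1 = -1.
v=2: v_2(a)=-10, v_2(b)=0; units ≡ 1, 1 (mod 8); ε·ε+αω+βω = 0·0+-10·0+0·0 ≡ 0  ⇒  (a,b)_2 = +1.
v=∞: 665 > 0 and 11305 > 0  ⇒  (a,b)_∞ = +1.
v=17: a=17^4·(≡13), b=17^1·(≡2) mod 17; (13|17)=+1, (2|17)=+1; (−1)^{4·1·8}·(+1)^1·(+1)^4 = +1.
v=7: a=7^1·(≡2), b=7^1·(≡5) mod 7; (2|7)=+1, (5|7)=-1; (−1)^{1·1·3}·(+1)^1·(-1)^1 = +1.
v=5: a=5^1·(≡3), b=5^1·(≡1) mod 5; (3|5)=-1, (1|5)=+1; (−1)^{1·1·2}·(-1)^1·(+1)^1 = -1.
v=3: a=3^2·(≡2), b=3^0·(≡1) mod 3; (2|3)=-1, (1|3)=+1; (−1)^{2·0·1}·(-1)^0·(+1)^2 = +1.
(665, 11305 / ℚ) ramifies at {5, 19}: a division algebra.

[5, 19]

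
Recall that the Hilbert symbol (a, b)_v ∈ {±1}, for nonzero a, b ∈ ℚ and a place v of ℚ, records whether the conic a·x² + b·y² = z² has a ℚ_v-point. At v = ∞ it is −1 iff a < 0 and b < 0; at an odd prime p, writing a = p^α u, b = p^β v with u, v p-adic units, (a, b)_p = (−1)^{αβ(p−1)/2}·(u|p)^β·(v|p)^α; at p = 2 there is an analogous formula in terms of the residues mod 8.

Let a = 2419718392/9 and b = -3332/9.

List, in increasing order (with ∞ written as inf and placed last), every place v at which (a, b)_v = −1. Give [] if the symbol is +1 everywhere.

[2, 17]

(a, b) ≡ (42718, -17) mod (ℚ^×)²; places V = {2, 3, 7, 13, 17, 31, 53, ∞}.
(a,b)_∞: sgn(42718)=+, sgn(-17)=−, so +1.
(a,b)_53: α=1, u≡43; β=0, v≡42 (mod 53); (43|53)=+1, (42|53)=+1; sign (−1)^0·+1^0·+1^1 = +1.
(a,b)_2: α=3, β=2; u≡7, v≡7 (mod 8); ε(u)ε(v)=1·1, αω(v)=3·0, βω(u)=2·0; sum ≡ 1  ⇒  -1.
(a,b)_13: α=1, u≡12; β=0, v≡1 (mod 13); (12|13)=+1, (1|13)=+1; sign (−1)^0·+1^0·+1^1 = +1.
(a,b)_3: α=-2, u≡1; β=-2, v≡1 (mod 3); (1|3)=+1, (1|3)=+1; sign (−1)^0·+1^-2·+1^-2 = +1.
(a,b)_7: α=2, u≡2; β=2, v≡1 (mod 7); (2|7)=+1, (1|7)=+1; sign (−1)^0·+1^2·+1^2 = +1.
(a,b)_31: α=1, u≡4; β=0, v≡19 (mod 31); (4|31)=+1, (19|31)=+1; sign (−1)^0·+1^0·+1^1 = +1.
(a,b)_17: α=2, u≡14; β=1, v≡16 (mod 17); (14|17)=-1, (16|17)=+1; sign (−1)^0·-1^1·+1^2 = -1.
(42718, -17 / ℚ) ramifies at {2, 17}: a division algebra.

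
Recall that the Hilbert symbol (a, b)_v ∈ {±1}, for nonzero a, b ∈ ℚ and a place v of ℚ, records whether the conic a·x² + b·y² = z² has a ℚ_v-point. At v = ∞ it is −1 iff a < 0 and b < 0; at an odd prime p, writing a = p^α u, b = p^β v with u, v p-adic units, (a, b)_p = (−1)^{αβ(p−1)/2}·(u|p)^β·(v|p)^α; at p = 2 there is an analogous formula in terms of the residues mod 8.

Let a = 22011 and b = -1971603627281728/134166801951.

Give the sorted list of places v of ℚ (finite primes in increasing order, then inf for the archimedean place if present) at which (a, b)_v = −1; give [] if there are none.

[3, 11, 13, 23]

(a, b) ≡ (22011, -806403) mod (ℚ^×)²; places V = {2, 3, 7, 11, 13, 19, 23, 29, 31, ∞}.
(a,b)_29: α=1, u≡5; β=3, v≡4 (mod 29); (5|29)=+1, (4|29)=+1; sign (−1)^0·+1^3·+1^1 = +1.
(a,b)_2: α=0, β=6; u≡3, v≡5 (mod 8); ε(u)ε(v)=1·0, αω(v)=0·1, βω(u)=6·1; sum ≡ 0  ⇒  +1.
(a,b)_23: α=1, u≡14; β=1, v≡11 (mod 23); (14|23)=-1, (11|23)=-1; sign (−1)^1·-1^1·-1^1 = -1.
(a,b)_7: α=0, u≡3; β=-6, v≡1 (mod 7); (3|7)=-1, (1|7)=+1; sign (−1)^0·-1^-6·+1^0 = +1.
(a,b)_3: α=1, u≡2; β=-5, v≡2 (mod 3); (2|3)=-1, (2|3)=-1; sign (−1)^1·-1^-5·-1^1 = -1.
(a,b)_11: α=1, u≡10; β=6, v≡6 (mod 11); (10|11)=-1, (6|11)=-1; sign (−1)^0·-1^6·-1^1 = -1.
(a,b)_19: α=0, u≡9; β=-2, v≡3 (mod 19); (9|19)=+1, (3|19)=-1; sign (−1)^0·+1^-2·-1^0 = +1.
(a,b)_31: α=0, u≡1; β=1, v≡29 (mod 31); (1|31)=+1, (29|31)=-1; sign (−1)^0·+1^1·-1^0 = +1.
(a,b)_∞: sgn(22011)=+, sgn(-806403)=−, so +1.
(a,b)_13: α=0, u≡2; β=-1, v≡2 (mod 13); (2|13)=-1, (2|13)=-1; sign (−1)^0·-1^-1·-1^0 = -1.
(22011, -806403 / ℚ) ramifies at {3, 11, 13, 23}: a division algebra.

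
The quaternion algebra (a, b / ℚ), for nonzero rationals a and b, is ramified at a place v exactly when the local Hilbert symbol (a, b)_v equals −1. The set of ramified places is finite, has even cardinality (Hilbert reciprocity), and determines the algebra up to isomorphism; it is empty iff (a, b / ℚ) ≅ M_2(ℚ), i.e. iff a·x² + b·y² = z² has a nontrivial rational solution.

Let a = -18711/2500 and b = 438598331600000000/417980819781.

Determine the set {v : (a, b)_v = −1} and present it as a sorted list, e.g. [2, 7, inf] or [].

(a, b) ≡ (-231, 609) mod (ℚ^×)²; places V = {2, 3, 5, 7, 11, 13, 29, 31, 37, 41, 43, ∞}.
(a,b)_29: α=0, u≡28; β=1, v≡11 (mod 29); (28|29)=+1, (11|29)=-1; sign (−1)^0·+1^1·-1^0 = +1.
(a,b)_5: α=-4, u≡1; β=8, v≡1 (mod 5); (1|5)=+1, (1|5)=+1; sign (−1)^0·+1^8·+1^-4 = +1.
(a,b)_13: α=0, u≡12; β=2, v≡7 (mod 13); (12|13)=+1, (7|13)=-1; sign (−1)^0·+1^2·-1^0 = +1.
(a,b)_11: α=1, u≡5; β=2, v≡3 (mod 11); (5|11)=+1, (3|11)=+1; sign (−1)^0·+1^2·+1^1 = +1.
(a,b)_41: α=0, u≡15; β=-2, v≡7 (mod 41); (15|41)=-1, (7|41)=-1; sign (−1)^0·-1^-2·-1^0 = +1.
(a,b)_2: α=-2, β=10; u≡1, v≡1 (mod 8); ε(u)ε(v)=0·0, αω(v)=-2·0, βω(u)=10·0; sum ≡ 0  ⇒  +1.
(a,b)_3: α=5, u≡1; β=-3, v≡2 (mod 3); (1|3)=+1, (2|3)=-1; sign (−1)^1·+1^-3·-1^5 = +1.
(a,b)_∞: sgn(-231)=−, sgn(609)=+, so +1.
(a,b)_7: α=1, u≡1; β=-1, v≡5 (mod 7); (1|7)=+1, (5|7)=-1; sign (−1)^1·+1^-1·-1^1 = +1.
(a,b)_43: α=0, u≡42; β=2, v≡29 (mod 43); (42|43)=-1, (29|43)=-1; sign (−1)^0·-1^2·-1^0 = +1.
(a,b)_31: α=0, u≡27; β=-2, v≡28 (mod 31); (27|31)=-1, (28|31)=+1; sign (−1)^0·-1^-2·+1^0 = +1.
(a,b)_37: α=0, u≡34; β=-2, v≡8 (mod 37); (34|37)=+1, (8|37)=-1; sign (−1)^0·+1^-2·-1^0 = +1.
Every local symbol is +1, so the conic -231·x² + 609·y² = z² has ℚ_v-points for all v and hence a ℚ-point; (a, b / ℚ) ≅ M_2(ℚ).

[]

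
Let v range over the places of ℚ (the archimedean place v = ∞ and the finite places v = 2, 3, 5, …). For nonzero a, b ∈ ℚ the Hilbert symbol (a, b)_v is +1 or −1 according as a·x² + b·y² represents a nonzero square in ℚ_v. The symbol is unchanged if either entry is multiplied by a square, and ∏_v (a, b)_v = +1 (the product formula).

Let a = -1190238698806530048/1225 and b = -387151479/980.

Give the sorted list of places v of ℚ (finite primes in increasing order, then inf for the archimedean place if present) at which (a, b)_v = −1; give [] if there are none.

Mod squares: a ≡ -533, b ≡ -1777555. Check v ∈ {∞, 2, 3, 5, 7, 11, 13, 23, 29, 41}.
v=5: a=5^-2·(≡3), b=5^-1·(≡1) mod 5; (3|5)=-1, (1|5)=+1; (−1)^{-2·-1·2}·(-1)^-1·(+1)^-2 = -1.
v=29: a=29^2·(≡18), b=29^1·(≡27) mod 29; (18|29)=-1, (27|29)=-1; (−1)^{2·1·14}·(-1)^1·(-1)^2 = -1.
v=∞: -533 < 0 and -1777555 < 0  ⇒  (a,b)_∞ = -1.
v=7: a=7^-2·(≡6), b=7^-2·(≡1) mod 7; (6|7)=-1, (1|7)=+1; (−1)^{-2·-2·3}·(-1)^-2·(+1)^-2 = +1.
v=41: a=41^3·(≡26), b=41^1·(≡33) mod 41; (26|41)=-1, (33|41)=+1; (−1)^{3·1·20}·(-1)^1·(+1)^3 = -1.
v=23: a=23^2·(≡5), b=23^1·(≡6) mod 23; (5|23)=-1, (6|23)=+1; (−1)^{2·1·11}·(-1)^1·(+1)^2 = -1.
v=13: a=13^1·(≡5), b=13^1·(≡10) mod 13; (5|13)=-1, (10|13)=+1; (−1)^{1·1·6}·(-1)^1·(+1)^1 = -1.
v=11: a=11^0·(≡7), b=11^2·(≡4) mod 11; (7|11)=-1, (4|11)=+1; (−1)^{0·2·5}·(-1)^2·(+1)^0 = +1.
v=2: v_2(a)=12, v_2(b)=-2; units ≡ 3, 5 (mod 8); ε·ε+αω+βω = 1·0+12·1+-2·1 ≡ 0  ⇒  (a,b)_2 = +1.
v=3: a=3^6·(≡1), b=3^2·(≡2) mod 3; (1|3)=+1, (2|3)=-1; (−1)^{6·2·1}·(+1)^2·(-1)^6 = +1.
Ram(-533, -1777555) = {5, 13, 23, 29, 41, ∞}; no ℚ_5-point on the conic.

[5, 13, 23, 29, 41, inf]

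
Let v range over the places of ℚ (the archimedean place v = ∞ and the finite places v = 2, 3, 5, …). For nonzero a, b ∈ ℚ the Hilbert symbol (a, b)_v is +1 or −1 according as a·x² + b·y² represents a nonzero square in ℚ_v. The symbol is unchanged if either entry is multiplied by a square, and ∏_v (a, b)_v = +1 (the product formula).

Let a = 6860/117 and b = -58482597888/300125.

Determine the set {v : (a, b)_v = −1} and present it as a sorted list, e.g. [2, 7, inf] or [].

(a, b) ≡ (455, -4290) mod (ℚ^×)²; places V = {2, 3, 5, 7, 11, 13, 43, ∞}.
(a,b)_11: α=0, u≡1; β=1, v≡8 (mod 11); (1|11)=+1, (8|11)=-1; sign (−1)^0·+1^1·-1^0 = +1.
(a,b)_5: α=1, u≡1; β=-3, v≡2 (mod 5); (1|5)=+1, (2|5)=-1; sign (−1)^0·+1^-3·-1^1 = -1.
(a,b)_3: α=-2, u≡2; β=3, v≡1 (mod 3); (2|3)=-1, (1|3)=+1; sign (−1)^0·-1^3·+1^-2 = -1.
(a,b)_7: α=3, u≡4; β=-4, v≡1 (mod 7); (4|7)=+1, (1|7)=+1; sign (−1)^0·+1^-4·+1^3 = +1.
(a,b)_2: α=2, β=13; u≡7, v≡7 (mod 8); ε(u)ε(v)=1·1, αω(v)=2·0, βω(u)=13·0; sum ≡ 1  ⇒  -1.
(a,b)_43: α=0, u≡16; β=2, v≡4 (mod 43); (16|43)=+1, (4|43)=+1; sign (−1)^0·+1^2·+1^0 = +1.
(a,b)_∞: sgn(455)=+, sgn(-4290)=−, so +1.
(a,b)_13: α=-1, u≡1; β=1, v≡11 (mod 13); (1|13)=+1, (11|13)=-1; sign (−1)^0·+1^1·-1^-1 = -1.
(455, -4290 / ℚ) ramifies at {2, 3, 5, 13}: a division algebra.

[2, 3, 5, 13]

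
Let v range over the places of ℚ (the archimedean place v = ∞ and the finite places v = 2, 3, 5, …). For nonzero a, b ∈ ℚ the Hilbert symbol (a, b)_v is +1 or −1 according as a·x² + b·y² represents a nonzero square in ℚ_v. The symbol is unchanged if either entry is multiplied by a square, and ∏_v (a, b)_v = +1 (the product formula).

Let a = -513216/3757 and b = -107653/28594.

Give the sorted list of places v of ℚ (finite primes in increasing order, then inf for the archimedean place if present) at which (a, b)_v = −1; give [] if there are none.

[17, inf]

Mod squares: a ≡ -143, b ≡ -442. Check v ∈ {∞, 2, 3, 7, 11, 13, 17, 29}.
v=7: a=7^0·(≡2), b=7^2·(≡6) mod 7; (2|7)=+1, (6|7)=-1; (−1)^{0·2·3}·(+1)^2·(-1)^0 = +1.
v=13: a=13^-1·(≡8), b=13^3·(≡6) mod 13; (8|13)=-1, (6|13)=-1; (−1)^{-1·3·6}·(-1)^3·(-1)^-1 = +1.
v=29: a=29^0·(≡27), b=29^-2·(≡28) mod 29; (27|29)=-1, (28|29)=+1; (−1)^{0·-2·14}·(-1)^-2·(+1)^0 = +1.
v=2: v_2(a)=6, v_2(b)=-1; units ≡ 1, 3 (mod 8); ε·ε+αω+βω = 0·1+6·1+-1·0 ≡ 0  ⇒  (a,b)_2 = +1.
v=11: a=11^1·(≡1), b=11^0·(≡3) mod 11; (1|11)=+1, (3|11)=+1; (−1)^{1·0·5}·(+1)^0·(+1)^1 = +1.
v=∞: -143 < 0 and -442 < 0  ⇒  (a,b)_∞ = -1.
v=17: a=17^-2·(≡5), b=17^-1·(≡9) mod 17; (5|17)=-1, (9|17)=+1; (−1)^{-2·-1·8}·(-1)^-1·(+1)^-2 = -1.
v=3: a=3^6·(≡1), b=3^0·(≡2) mod 3; (1|3)=+1, (2|3)=-1; (−1)^{6·0·1}·(+1)^0·(-1)^6 = +1.
|Ram(-143, -442)| = 2, even; anisotropic at {17, ∞}.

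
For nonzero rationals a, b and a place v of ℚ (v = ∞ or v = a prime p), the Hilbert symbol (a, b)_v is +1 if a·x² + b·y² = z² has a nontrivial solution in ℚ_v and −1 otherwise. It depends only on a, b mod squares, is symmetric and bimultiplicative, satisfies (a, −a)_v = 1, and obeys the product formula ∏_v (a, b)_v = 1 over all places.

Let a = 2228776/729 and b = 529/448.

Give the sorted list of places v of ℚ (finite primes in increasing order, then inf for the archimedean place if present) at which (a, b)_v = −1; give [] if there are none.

[11, 43]

(a, b) ≡ (557194, 7) mod (ℚ^×)²; places V = {2, 3, 7, 11, 19, 23, 31, 43, ∞}.
(a,b)_2: α=3, β=-6; u≡5, v≡7 (mod 8); ε(u)ε(v)=0·1, αω(v)=3·0, βω(u)=-6·1; sum ≡ 0  ⇒  +1.
(a,b)_43: α=1, u≡13; β=0, v≡27 (mod 43); (13|43)=+1, (27|43)=-1; sign (−1)^0·+1^0·-1^1 = -1.
(a,b)_23: α=0, u≡22; β=2, v≡21 (mod 23); (22|23)=-1, (21|23)=-1; sign (−1)^0·-1^2·-1^0 = +1.
(a,b)_3: α=-6, u≡1; β=0, v≡1 (mod 3); (1|3)=+1, (1|3)=+1; sign (−1)^0·+1^0·+1^-6 = +1.
(a,b)_∞: sgn(557194)=+, sgn(7)=+, so +1.
(a,b)_7: α=0, u≡4; β=-1, v≡4 (mod 7); (4|7)=+1, (4|7)=+1; sign (−1)^0·+1^-1·+1^0 = +1.
(a,b)_19: α=1, u≡16; β=0, v≡17 (mod 19); (16|19)=+1, (17|19)=+1; sign (−1)^0·+1^0·+1^1 = +1.
(a,b)_11: α=1, u≡6; β=0, v≡7 (mod 11); (6|11)=-1, (7|11)=-1; sign (−1)^0·-1^0·-1^1 = -1.
(a,b)_31: α=1, u≡14; β=0, v≡9 (mod 31); (14|31)=+1, (9|31)=+1; sign (−1)^0·+1^0·+1^1 = +1.
(557194, 7 / ℚ) ramifies at {11, 43}: a division algebra.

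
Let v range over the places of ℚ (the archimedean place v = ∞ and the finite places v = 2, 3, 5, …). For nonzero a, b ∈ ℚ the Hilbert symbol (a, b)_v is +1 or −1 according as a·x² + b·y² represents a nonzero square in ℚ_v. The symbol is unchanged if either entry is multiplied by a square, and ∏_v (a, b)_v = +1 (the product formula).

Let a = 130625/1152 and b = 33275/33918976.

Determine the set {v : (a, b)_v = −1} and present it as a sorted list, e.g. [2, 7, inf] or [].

[2, 11]

Mod squares: a ≡ 418, b ≡ 11. Check v ∈ {∞, 2, 3, 5, 7, 11, 13, 19}.
v=19: a=19^1·(≡14), b=19^0·(≡5) mod 19; (14|19)=-1, (5|19)=+1; (−1)^{1·0·9}·(-1)^0·(+1)^1 = +1.
v=13: a=13^0·(≡5), b=13^-2·(≡6) mod 13; (5|13)=-1, (6|13)=-1; (−1)^{0·-2·6}·(-1)^-2·(-1)^0 = +1.
v=2: v_2(a)=-7, v_2(b)=-12; units ≡ 1, 3 (mod 8); ε·ε+αω+βω = 0·1+-7·1+-12·0 ≡ 1  ⇒  (a,b)_2 = -1.
v=7: a=7^0·(≡3), b=7^-2·(≡4) mod 7; (3|7)=-1, (4|7)=+1; (−1)^{0·-2·3}·(-1)^-2·(+1)^0 = +1.
v=∞: 418 > 0 and 11 > 0  ⇒  (a,b)_∞ = +1.
v=3: a=3^-2·(≡1), b=3^0·(≡2) mod 3; (1|3)=+1, (2|3)=-1; (−1)^{-2·0·1}·(+1)^0·(-1)^-2 = +1.
v=11: a=11^1·(≡9), b=11^3·(≡1) mod 11; (9|11)=+1, (1|11)=+1; (−1)^{1·3·5}·(+1)^3·(+1)^1 = -1.
v=5: a=5^4·(≡2), b=5^2·(≡1) mod 5; (2|5)=-1, (1|5)=+1; (−1)^{4·2·2}·(-1)^2·(+1)^4 = +1.
Ram(418, 11) = {2, 11}; no ℚ_2-point on the conic.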